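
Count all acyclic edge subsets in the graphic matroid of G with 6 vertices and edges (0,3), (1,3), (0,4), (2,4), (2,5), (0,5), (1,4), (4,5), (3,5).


An independent set in a graphic matroid is an acyclic edge subset.
G has 6 vertices and 9 edges.
Enumerate all 2^9 = 512 subsets, checking for acyclicity.
Total independent sets = 292.

292


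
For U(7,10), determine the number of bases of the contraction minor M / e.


Contracting e from U(7,10) gives U(6,9).
Bases of U(6,9) = C(9,6) = 84.

84


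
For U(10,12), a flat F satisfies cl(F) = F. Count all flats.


Flats of U(10,12): every subset of size < 10 is a flat, plus E itself.
Count = C(12,0) + C(12,1) + C(12,2) + C(12,3) + C(12,4) + C(12,5) + C(12,6) + C(12,7) + C(12,8) + C(12,9) + 1
     = 1 + 12 + 66 + 220 + 495 + 792 + 924 + 792 + 495 + 220 + 1
     = 4018.

4018


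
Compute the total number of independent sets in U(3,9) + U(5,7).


For a direct sum, |I(M1+M2)| = |I(M1)| * |I(M2)|.
|I(U(3,9))| = sum C(9,k) for k=0..3 = 130.
|I(U(5,7))| = sum C(7,k) for k=0..5 = 120.
Total = 130 * 120 = 15600.

15600


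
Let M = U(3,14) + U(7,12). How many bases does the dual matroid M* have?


(M1+M2)* = M1* + M2*.
M1* = U(11,14), bases: C(14,11) = 364.
M2* = U(5,12), bases: C(12,5) = 792.
|B(M*)| = 364 * 792 = 288288.

288288


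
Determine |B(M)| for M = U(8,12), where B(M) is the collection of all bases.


Bases of U(8,12) are all 8-element subsets of the 12-element ground set.
Number of bases = C(12,8).
(12 choose 8) = 495.

495


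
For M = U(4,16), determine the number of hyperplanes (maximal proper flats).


Hyperplanes of U(4,16) are flats of rank 3.
In a uniform matroid, these are exactly the (3)-element subsets.
Count = C(16,3) = 16! / (3! * 13!) = 560.

560


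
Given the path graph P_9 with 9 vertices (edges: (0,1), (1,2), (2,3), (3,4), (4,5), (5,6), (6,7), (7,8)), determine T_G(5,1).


A path on 9 vertices is a tree with 8 edges.
T(x,y) = x^(8) for any tree.
T(5,1) = 5^8 = 390625.

390625


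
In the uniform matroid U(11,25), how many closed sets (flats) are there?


Flats of U(11,25): every subset of size < 11 is a flat, plus E itself.
Count = C(25,0) + C(25,1) + C(25,2) + C(25,3) + C(25,4) + C(25,5) + C(25,6) + C(25,7) + C(25,8) + C(25,9) + C(25,10) + 1
     = 1 + 25 + 300 + 2300 + 12650 + 53130 + 177100 + 480700 + 1081575 + 2042975 + 3268760 + 1
     = 7119517.

7119517


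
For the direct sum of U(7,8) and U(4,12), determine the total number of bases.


Bases of a direct sum M1 + M2: |B| = |B(M1)| * |B(M2)|.
|B(U(7,8))| = C(8,7) = 8.
|B(U(4,12))| = C(12,4) = 495.
Total bases = 8 * 495 = 3960.

3960


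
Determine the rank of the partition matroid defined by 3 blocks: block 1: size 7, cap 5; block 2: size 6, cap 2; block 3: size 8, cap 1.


Rank of a partition matroid = sum of min(|Si|, ci) for each block.
= min(7,5) + min(6,2) + min(8,1)
= 5 + 2 + 1
= 8.

8


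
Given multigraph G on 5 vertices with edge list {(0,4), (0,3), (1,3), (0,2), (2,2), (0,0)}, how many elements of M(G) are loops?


In a graphic matroid, a loop is a self-loop edge (u,u) with rank 0.
Examining all 6 edges for self-loops...
Self-loops found: (2,2), (0,0)
Number of loops = 2.

2


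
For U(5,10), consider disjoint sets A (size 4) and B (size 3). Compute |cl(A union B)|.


|A union B| = 4 + 3 = 7 (disjoint).
In U(5,10), cl(S) = S if |S| < 5, else cl(S) = E.
Since 7 >= 5, cl(A union B) = E.
|cl(A union B)| = 10.

10


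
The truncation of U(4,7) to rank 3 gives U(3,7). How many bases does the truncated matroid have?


Truncating U(4,7) to rank 3 gives U(3,7).
Bases of U(3,7) are all 3-element subsets of 7 elements.
Number of bases = C(7,3) = (7 * 6 * 5) / (1 * 2 * 3) = 35.

35


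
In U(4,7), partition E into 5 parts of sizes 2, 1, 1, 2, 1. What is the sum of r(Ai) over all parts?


r(Ai) = min(|Ai|, 4) for each part.
Sum = min(2,4) + min(1,4) + min(1,4) + min(2,4) + min(1,4)
    = 2 + 1 + 1 + 2 + 1
    = 7.

7


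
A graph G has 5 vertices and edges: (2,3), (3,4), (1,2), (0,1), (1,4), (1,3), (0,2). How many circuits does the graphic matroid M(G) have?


A circuit in a graphic matroid = edge set of a simple cycle.
G has 5 vertices and 7 edges.
Enumerating all minimal edge subsets forming cycles...
Total circuits found: 6.

6


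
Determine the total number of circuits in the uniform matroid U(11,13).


In U(11,13), circuits are the (12)-element subsets.
Any set of 12 elements is dependent, and removing any one element gives
an independent set of size 11, so it is a minimal dependent set.
Number of circuits = C(13,12) = 13.

13


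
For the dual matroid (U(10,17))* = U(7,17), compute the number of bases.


The dual of U(r,n) is U(n-r, n) = U(7,17).
Bases of U(7,17) are all (7)-element subsets.
|B(M*)| = (17 choose 7) = 19448.

19448


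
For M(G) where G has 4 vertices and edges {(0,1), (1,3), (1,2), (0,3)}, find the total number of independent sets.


An independent set in a graphic matroid is an acyclic edge subset.
G has 4 vertices and 4 edges.
Enumerate all 2^4 = 16 subsets, checking for acyclicity.
Total independent sets = 14.

14


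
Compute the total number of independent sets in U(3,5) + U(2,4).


For a direct sum, |I(M1+M2)| = |I(M1)| * |I(M2)|.
|I(U(3,5))| = sum C(5,k) for k=0..3 = 26.
|I(U(2,4))| = sum C(4,k) for k=0..2 = 11.
Total = 26 * 11 = 286.

286


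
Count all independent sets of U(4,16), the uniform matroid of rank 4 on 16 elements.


Independent sets of U(4,16) are all subsets of size <= 4.
Count = C(16,0) + C(16,1) + C(16,2) + C(16,3) + C(16,4)
     = 1 + 16 + 120 + 560 + 1820
     = 2517.

2517


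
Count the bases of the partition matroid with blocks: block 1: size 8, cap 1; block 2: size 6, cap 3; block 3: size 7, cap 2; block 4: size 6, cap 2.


A basis picks exactly ci elements from block i.
Number of bases = product of C(|Si|, ci).
= C(8,1) * C(6,3) * C(7,2) * C(6,2)
= 8 * 20 * 21 * 15
= 50400.

50400


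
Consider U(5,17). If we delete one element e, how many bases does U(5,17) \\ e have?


Deleting e from U(5,17) gives U(5,16) since n > r.
Bases of U(5,16) = (16 choose 5) = 4368.

4368


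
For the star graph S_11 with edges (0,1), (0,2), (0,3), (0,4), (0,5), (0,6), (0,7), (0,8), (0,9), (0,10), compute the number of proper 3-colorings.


P(tree, k) = k * (k-1)^(10) for any tree on 11 vertices.
P(3) = 3 * 2^10 = 3 * 1024 = 3072.

3072


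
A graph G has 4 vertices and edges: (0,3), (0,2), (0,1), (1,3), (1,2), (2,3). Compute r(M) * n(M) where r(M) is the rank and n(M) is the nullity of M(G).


r(M) = |V| - c = 4 - 1 = 3.
nullity = |E| - r(M) = 6 - 3 = 3.
Product = 3 * 3 = 9.

9


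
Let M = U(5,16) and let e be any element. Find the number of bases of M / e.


Contracting e from U(5,16) gives U(4,15).
Bases of U(4,15) = C(15,4) = 15! / (4! * 11!) = 1365.

1365


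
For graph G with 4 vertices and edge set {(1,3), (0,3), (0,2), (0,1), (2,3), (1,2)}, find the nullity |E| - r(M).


Cycle rank (nullity) = |E| - r(M) = |E| - (|V| - c).
|E| = 6, |V| = 4, c = 1.
Nullity = 6 - (4 - 1) = 6 - 3 = 3.

3


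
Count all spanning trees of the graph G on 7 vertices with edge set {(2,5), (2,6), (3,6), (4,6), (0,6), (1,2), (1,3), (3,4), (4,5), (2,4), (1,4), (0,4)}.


By Kirchhoff's matrix tree theorem, the number of spanning trees equals
the determinant of any cofactor of the Laplacian matrix L.
G has 7 vertices and 12 edges.
Computing the (6 x 6) cofactor determinant gives 272.

272


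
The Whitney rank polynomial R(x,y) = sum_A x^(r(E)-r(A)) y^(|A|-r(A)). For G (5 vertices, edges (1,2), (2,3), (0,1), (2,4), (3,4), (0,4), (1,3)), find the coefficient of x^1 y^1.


R(x,y) = sum over A in 2^E of x^(r(E)-r(A)) * y^(|A|-r(A)).
G has 5 vertices, 7 edges. r(E) = 4.
Enumerate all 2^7 = 128 subsets.
Count subsets with r(E)-r(A)=1 and |A|-r(A)=1: 11.

11


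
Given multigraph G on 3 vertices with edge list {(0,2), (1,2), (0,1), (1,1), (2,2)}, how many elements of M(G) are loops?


In a graphic matroid, a loop is a self-loop edge (u,u) with rank 0.
Examining all 5 edges for self-loops...
Self-loops found: (1,1), (2,2)
Number of loops = 2.

2


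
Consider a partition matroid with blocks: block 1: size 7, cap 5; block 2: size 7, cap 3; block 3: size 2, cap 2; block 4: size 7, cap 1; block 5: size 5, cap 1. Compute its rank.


Rank of a partition matroid = sum of min(|Si|, ci) for each block.
= min(7,5) + min(7,3) + min(2,2) + min(7,1) + min(5,1)
= 5 + 3 + 2 + 1 + 1
= 12.

12


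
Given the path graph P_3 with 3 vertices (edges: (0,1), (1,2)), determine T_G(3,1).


A path on 3 vertices is a tree with 2 edges.
T(x,y) = x^(2) for any tree.
T(3,1) = 3^2 = 9.

9


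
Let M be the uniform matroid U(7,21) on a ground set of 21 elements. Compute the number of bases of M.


Bases of U(7,21) are all 7-element subsets of the 21-element ground set.
Number of bases = C(21,7).
(21 choose 7) = 116280.

116280


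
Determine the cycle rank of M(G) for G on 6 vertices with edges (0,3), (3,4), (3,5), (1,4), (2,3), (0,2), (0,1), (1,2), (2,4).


Cycle rank (nullity) = |E| - r(M) = |E| - (|V| - c).
|E| = 9, |V| = 6, c = 1.
Nullity = 9 - (6 - 1) = 9 - 5 = 4.

4


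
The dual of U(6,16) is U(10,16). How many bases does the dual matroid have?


The dual of U(r,n) is U(n-r, n) = U(10,16).
Bases of U(10,16) are all (10)-element subsets.
|B(M*)| = C(16,10) = 8008.

8008


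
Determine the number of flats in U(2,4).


Flats of U(2,4): every subset of size < 2 is a flat, plus E itself.
Count = (4 choose 0) + (4 choose 1) + 1
     = 1 + 4 + 1
     = 6.

6


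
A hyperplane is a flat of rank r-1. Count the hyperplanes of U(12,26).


Hyperplanes of U(12,26) are flats of rank 11.
In a uniform matroid, these are exactly the (11)-element subsets.
Count = C(26,11) = 26! / (11! * 15!) = 7726160.

7726160


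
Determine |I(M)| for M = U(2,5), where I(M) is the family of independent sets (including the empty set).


Independent sets of U(2,5) are all subsets of size <= 2.
Count = C(5,0) + C(5,1) + C(5,2)
     = 1 + 5 + 10
     = 16.

16


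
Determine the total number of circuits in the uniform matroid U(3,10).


In U(3,10), circuits are the (4)-element subsets.
Any set of 4 elements is dependent, and removing any one element gives
an independent set of size 3, so it is a minimal dependent set.
Number of circuits = C(10,4) = 10! / (4! * 6!) = 210.

210


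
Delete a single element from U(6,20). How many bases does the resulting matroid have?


Deleting e from U(6,20) gives U(6,19) since n > r.
Bases of U(6,19) = C(19,6) = 19! / (6! * 13!) = 27132.

27132


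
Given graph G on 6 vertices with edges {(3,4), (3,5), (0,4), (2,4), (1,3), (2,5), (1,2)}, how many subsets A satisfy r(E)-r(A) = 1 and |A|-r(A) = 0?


R(x,y) = sum over A in 2^E of x^(r(E)-r(A)) * y^(|A|-r(A)).
G has 6 vertices, 7 edges. r(E) = 5.
Enumerate all 2^7 = 128 subsets.
Count subsets with r(E)-r(A)=1 and |A|-r(A)=0: 32.

32


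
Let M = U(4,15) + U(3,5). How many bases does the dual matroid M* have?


(M1+M2)* = M1* + M2*.
M1* = U(11,15), bases: C(15,11) = 1365.
M2* = U(2,5), bases: C(5,2) = 10.
|B(M*)| = 1365 * 10 = 13650.

13650


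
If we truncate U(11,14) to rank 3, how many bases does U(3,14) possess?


Truncating U(11,14) to rank 3 gives U(3,14).
Bases of U(3,14) are all 3-element subsets of 14 elements.
Number of bases = (14 choose 3) = 364.

364


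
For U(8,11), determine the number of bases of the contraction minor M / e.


Contracting e from U(8,11) gives U(7,10).
Bases of U(7,10) = (10 choose 7) = 120.

120


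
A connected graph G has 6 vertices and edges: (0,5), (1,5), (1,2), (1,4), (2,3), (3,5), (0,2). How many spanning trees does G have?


By Kirchhoff's matrix tree theorem, the number of spanning trees equals
the determinant of any cofactor of the Laplacian matrix L.
G has 6 vertices and 7 edges.
Computing the (5 x 5) cofactor determinant gives 12.

12


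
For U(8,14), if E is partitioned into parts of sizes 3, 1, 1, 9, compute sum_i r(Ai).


r(Ai) = min(|Ai|, 8) for each part.
Sum = min(3,8) + min(1,8) + min(1,8) + min(9,8)
    = 3 + 1 + 1 + 8
    = 13.

13


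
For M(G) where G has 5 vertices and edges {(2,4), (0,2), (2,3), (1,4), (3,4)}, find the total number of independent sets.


An independent set in a graphic matroid is an acyclic edge subset.
G has 5 vertices and 5 edges.
Enumerate all 2^5 = 32 subsets, checking for acyclicity.
Total independent sets = 28.

28


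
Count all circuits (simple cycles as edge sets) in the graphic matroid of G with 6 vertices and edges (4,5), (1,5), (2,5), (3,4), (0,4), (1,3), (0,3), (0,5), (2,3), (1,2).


A circuit in a graphic matroid = edge set of a simple cycle.
G has 6 vertices and 10 edges.
Enumerating all minimal edge subsets forming cycles...
Total circuits found: 22.

22


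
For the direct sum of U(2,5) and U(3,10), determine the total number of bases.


Bases of a direct sum M1 + M2: |B| = |B(M1)| * |B(M2)|.
|B(U(2,5))| = C(5,2) = 10.
|B(U(3,10))| = C(10,3) = 120.
Total bases = 10 * 120 = 1200.

1200


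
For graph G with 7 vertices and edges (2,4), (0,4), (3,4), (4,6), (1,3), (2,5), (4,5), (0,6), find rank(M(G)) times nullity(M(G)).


r(M) = |V| - c = 7 - 1 = 6.
nullity = |E| - r(M) = 8 - 6 = 2.
Product = 6 * 2 = 12.

12


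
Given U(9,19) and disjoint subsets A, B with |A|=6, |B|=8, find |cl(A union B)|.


|A union B| = 6 + 8 = 14 (disjoint).
In U(9,19), cl(S) = S if |S| < 9, else cl(S) = E.
Since 14 >= 9, cl(A union B) = E.
|cl(A union B)| = 19.

19


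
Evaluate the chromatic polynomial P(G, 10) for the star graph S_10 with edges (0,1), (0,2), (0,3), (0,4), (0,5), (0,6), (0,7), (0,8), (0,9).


P(tree, k) = k * (k-1)^(9) for any tree on 10 vertices.
P(10) = 10 * 9^9 = 10 * 387420489 = 3874204890.

3874204890


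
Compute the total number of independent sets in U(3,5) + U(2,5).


For a direct sum, |I(M1+M2)| = |I(M1)| * |I(M2)|.
|I(U(3,5))| = sum C(5,k) for k=0..3 = 26.
|I(U(2,5))| = sum C(5,k) for k=0..2 = 16.
Total = 26 * 16 = 416.

416


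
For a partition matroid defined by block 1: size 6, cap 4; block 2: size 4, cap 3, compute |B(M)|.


A basis picks exactly ci elements from block i.
Number of bases = product of C(|Si|, ci).
= C(6,4) * C(4,3)
= 15 * 4
= 60.

60


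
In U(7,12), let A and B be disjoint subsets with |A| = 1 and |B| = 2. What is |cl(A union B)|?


|A union B| = 1 + 2 = 3 (disjoint).
In U(7,12), cl(S) = S if |S| < 7, else cl(S) = E.
Since 3 < 7, cl(A union B) = A union B.
|cl(A union B)| = 3.

3


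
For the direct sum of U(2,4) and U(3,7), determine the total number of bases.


Bases of a direct sum M1 + M2: |B| = |B(M1)| * |B(M2)|.
|B(U(2,4))| = C(4,2) = 6.
|B(U(3,7))| = C(7,3) = 35.
Total bases = 6 * 35 = 210.

210


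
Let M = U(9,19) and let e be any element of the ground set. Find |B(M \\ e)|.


Deleting e from U(9,19) gives U(9,18) since n > r.
Bases of U(9,18) = C(18,9) = 18! / (9! * 9!) = 48620.

48620


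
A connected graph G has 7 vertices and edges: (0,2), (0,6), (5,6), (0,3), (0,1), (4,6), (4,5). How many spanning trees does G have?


By Kirchhoff's matrix tree theorem, the number of spanning trees equals
the determinant of any cofactor of the Laplacian matrix L.
G has 7 vertices and 7 edges.
Computing the (6 x 6) cofactor determinant gives 3.

3


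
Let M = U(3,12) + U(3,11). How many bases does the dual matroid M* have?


(M1+M2)* = M1* + M2*.
M1* = U(9,12), bases: C(12,9) = 220.
M2* = U(8,11), bases: C(11,8) = 165.
|B(M*)| = 220 * 165 = 36300.

36300


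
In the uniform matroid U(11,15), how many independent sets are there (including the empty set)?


Independent sets of U(11,15) are all subsets of size <= 11.
Count = C(15,0) + C(15,1) + C(15,2) + C(15,3) + C(15,4) + C(15,5) + C(15,6) + C(15,7) + C(15,8) + C(15,9) + C(15,10) + C(15,11)
     = 1 + 15 + 105 + 455 + 1365 + 3003 + 5005 + 6435 + 6435 + 5005 + 3003 + 1365
     = 32192.

32192


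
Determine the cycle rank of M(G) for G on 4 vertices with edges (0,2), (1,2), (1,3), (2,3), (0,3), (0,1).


Cycle rank (nullity) = |E| - r(M) = |E| - (|V| - c).
|E| = 6, |V| = 4, c = 1.
Nullity = 6 - (4 - 1) = 6 - 3 = 3.

3


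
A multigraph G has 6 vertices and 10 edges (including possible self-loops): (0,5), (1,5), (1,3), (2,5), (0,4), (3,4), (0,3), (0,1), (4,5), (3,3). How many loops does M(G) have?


In a graphic matroid, a loop is a self-loop edge (u,u) with rank 0.
Examining all 10 edges for self-loops...
Self-loops found: (3,3)
Number of loops = 1.

1


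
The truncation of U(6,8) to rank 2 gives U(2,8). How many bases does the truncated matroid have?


Truncating U(6,8) to rank 2 gives U(2,8).
Bases of U(2,8) are all 2-element subsets of 8 elements.
Number of bases = C(8,2) = (8 * 7) / (1 * 2) = 28.

28


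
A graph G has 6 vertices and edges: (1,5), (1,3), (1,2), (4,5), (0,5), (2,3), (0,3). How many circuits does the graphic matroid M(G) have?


A circuit in a graphic matroid = edge set of a simple cycle.
G has 6 vertices and 7 edges.
Enumerating all minimal edge subsets forming cycles...
Total circuits found: 3.

3


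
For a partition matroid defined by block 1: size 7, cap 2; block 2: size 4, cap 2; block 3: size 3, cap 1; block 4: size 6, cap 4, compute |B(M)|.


A basis picks exactly ci elements from block i.
Number of bases = product of C(|Si|, ci).
= C(7,2) * C(4,2) * C(3,1) * C(6,4)
= 21 * 6 * 3 * 15
= 5670.

5670


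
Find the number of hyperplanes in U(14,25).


Hyperplanes of U(14,25) are flats of rank 13.
In a uniform matroid, these are exactly the (13)-element subsets.
Count = (25 choose 13) = 5200300.

5200300


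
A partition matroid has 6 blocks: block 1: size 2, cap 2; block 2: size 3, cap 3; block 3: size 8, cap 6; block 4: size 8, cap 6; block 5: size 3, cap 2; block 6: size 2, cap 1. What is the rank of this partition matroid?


Rank of a partition matroid = sum of min(|Si|, ci) for each block.
= min(2,2) + min(3,3) + min(8,6) + min(8,6) + min(3,2) + min(2,1)
= 2 + 3 + 6 + 6 + 2 + 1
= 20.

20


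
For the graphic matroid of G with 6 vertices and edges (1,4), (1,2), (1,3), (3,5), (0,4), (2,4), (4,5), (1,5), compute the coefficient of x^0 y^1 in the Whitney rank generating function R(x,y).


R(x,y) = sum over A in 2^E of x^(r(E)-r(A)) * y^(|A|-r(A)).
G has 6 vertices, 8 edges. r(E) = 5.
Enumerate all 2^8 = 256 subsets.
Count subsets with r(E)-r(A)=0 and |A|-r(A)=1: 19.

19


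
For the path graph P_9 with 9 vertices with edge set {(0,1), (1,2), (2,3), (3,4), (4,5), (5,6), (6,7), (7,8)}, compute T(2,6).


A path on 9 vertices is a tree with 8 edges.
T(x,y) = x^(8) for any tree.
T(2,6) = 2^8 = 256.

256


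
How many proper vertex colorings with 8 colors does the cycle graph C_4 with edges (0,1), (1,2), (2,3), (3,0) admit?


P(C_4, k) = (k-1)^4 + (-1)^4*(k-1).
P(8) = (7)^4 + 7
= 2401 + 7 = 2408.

2408


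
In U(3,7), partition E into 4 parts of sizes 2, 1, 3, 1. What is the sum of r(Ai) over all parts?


r(Ai) = min(|Ai|, 3) for each part.
Sum = min(2,3) + min(1,3) + min(3,3) + min(1,3)
    = 2 + 1 + 3 + 1
    = 7.

7


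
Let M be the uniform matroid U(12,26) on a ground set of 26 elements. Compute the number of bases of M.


Bases of U(12,26) are all 12-element subsets of the 26-element ground set.
Number of bases = C(26,12).
C(26,12) = 26! / (12! * 14!) = 9657700.

9657700


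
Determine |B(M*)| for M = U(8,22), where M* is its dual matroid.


The dual of U(r,n) is U(n-r, n) = U(14,22).
Bases of U(14,22) are all (14)-element subsets.
|B(M*)| = C(22,14) = 319770.

319770


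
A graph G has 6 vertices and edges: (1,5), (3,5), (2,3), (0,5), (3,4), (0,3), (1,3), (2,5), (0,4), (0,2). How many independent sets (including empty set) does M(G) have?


An independent set in a graphic matroid is an acyclic edge subset.
G has 6 vertices and 10 edges.
Enumerate all 2^10 = 1024 subsets, checking for acyclicity.
Total independent sets = 430.

430


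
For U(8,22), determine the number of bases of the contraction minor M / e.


Contracting e from U(8,22) gives U(7,21).
Bases of U(7,21) = (21 choose 7) = 116280.

116280


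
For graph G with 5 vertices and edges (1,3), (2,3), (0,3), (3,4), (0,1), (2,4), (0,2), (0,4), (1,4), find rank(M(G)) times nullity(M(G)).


r(M) = |V| - c = 5 - 1 = 4.
nullity = |E| - r(M) = 9 - 4 = 5.
Product = 4 * 5 = 20.

20


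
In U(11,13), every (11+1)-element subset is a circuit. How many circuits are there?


In U(11,13), circuits are the (12)-element subsets.
Any set of 12 elements is dependent, and removing any one element gives
an independent set of size 11, so it is a minimal dependent set.
Number of circuits = (13 choose 12) = 13.

13


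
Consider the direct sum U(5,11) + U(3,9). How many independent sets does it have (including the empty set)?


For a direct sum, |I(M1+M2)| = |I(M1)| * |I(M2)|.
|I(U(5,11))| = sum C(11,k) for k=0..5 = 1024.
|I(U(3,9))| = sum C(9,k) for k=0..3 = 130.
Total = 1024 * 130 = 133120.

133120


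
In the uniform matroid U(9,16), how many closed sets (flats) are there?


Flats of U(9,16): every subset of size < 9 is a flat, plus E itself.
Count = (16 choose 0) + (16 choose 1) + (16 choose 2) + (16 choose 3) + (16 choose 4) + (16 choose 5) + (16 choose 6) + (16 choose 7) + (16 choose 8) + 1
     = 1 + 16 + 120 + 560 + 1820 + 4368 + 8008 + 11440 + 12870 + 1
     = 39204.

39204


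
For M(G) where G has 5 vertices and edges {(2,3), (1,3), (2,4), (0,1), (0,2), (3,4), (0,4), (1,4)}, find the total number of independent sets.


An independent set in a graphic matroid is an acyclic edge subset.
G has 5 vertices and 8 edges.
Enumerate all 2^8 = 256 subsets, checking for acyclicity.
Total independent sets = 134.

134


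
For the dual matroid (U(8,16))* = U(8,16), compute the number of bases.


The dual of U(r,n) is U(n-r, n) = U(8,16).
Bases of U(8,16) are all (8)-element subsets.
|B(M*)| = C(16,8) = 12870.

12870


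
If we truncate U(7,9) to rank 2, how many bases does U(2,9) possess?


Truncating U(7,9) to rank 2 gives U(2,9).
Bases of U(2,9) are all 2-element subsets of 9 elements.
Number of bases = C(9,2) = 9! / (2! * 7!) = 36.

36


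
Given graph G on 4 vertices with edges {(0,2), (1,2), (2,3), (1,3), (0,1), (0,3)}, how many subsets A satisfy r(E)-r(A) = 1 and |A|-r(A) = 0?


R(x,y) = sum over A in 2^E of x^(r(E)-r(A)) * y^(|A|-r(A)).
G has 4 vertices, 6 edges. r(E) = 3.
Enumerate all 2^6 = 64 subsets.
Count subsets with r(E)-r(A)=1 and |A|-r(A)=0: 15.

15


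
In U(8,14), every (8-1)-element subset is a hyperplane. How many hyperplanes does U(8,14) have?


Hyperplanes of U(8,14) are flats of rank 7.
In a uniform matroid, these are exactly the (7)-element subsets.
Count = C(14,7) = 14! / (7! * 7!) = 3432.

3432


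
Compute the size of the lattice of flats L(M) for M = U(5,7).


Flats of U(5,7): every subset of size < 5 is a flat, plus E itself.
Count = (7 choose 0) + (7 choose 1) + (7 choose 2) + (7 choose 3) + (7 choose 4) + 1
     = 1 + 7 + 21 + 35 + 35 + 1
     = 100.

100


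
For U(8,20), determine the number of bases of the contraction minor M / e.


Contracting e from U(8,20) gives U(7,19).
Bases of U(7,19) = C(19,7) = 50388.

50388


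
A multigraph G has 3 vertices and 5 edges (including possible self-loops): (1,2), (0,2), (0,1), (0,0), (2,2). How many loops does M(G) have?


In a graphic matroid, a loop is a self-loop edge (u,u) with rank 0.
Examining all 5 edges for self-loops...
Self-loops found: (0,0), (2,2)
Number of loops = 2.

2


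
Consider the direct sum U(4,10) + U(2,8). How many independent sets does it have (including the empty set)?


For a direct sum, |I(M1+M2)| = |I(M1)| * |I(M2)|.
|I(U(4,10))| = sum C(10,k) for k=0..4 = 386.
|I(U(2,8))| = sum C(8,k) for k=0..2 = 37.
Total = 386 * 37 = 14282.

14282


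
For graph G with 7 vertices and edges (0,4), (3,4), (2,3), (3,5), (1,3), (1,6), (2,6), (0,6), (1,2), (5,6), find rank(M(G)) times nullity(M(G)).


r(M) = |V| - c = 7 - 1 = 6.
nullity = |E| - r(M) = 10 - 6 = 4.
Product = 6 * 4 = 24.

24


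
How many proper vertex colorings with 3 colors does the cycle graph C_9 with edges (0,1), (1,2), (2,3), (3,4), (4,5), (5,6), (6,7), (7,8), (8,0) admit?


P(C_9, k) = (k-1)^9 + (-1)^9*(k-1).
P(3) = (2)^9 - 2
= 512 - 2 = 510.

510


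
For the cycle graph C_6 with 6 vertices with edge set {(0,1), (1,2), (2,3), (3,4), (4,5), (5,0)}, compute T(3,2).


T(C_6; x,y) = x + x^2 + ... + x^(5) + y.
T(3,2) = 3^1 + 3^2 + 3^3 + 3^4 + 3^5 + 2
= 3 + 9 + 27 + 81 + 243 + 2
= 365.

365


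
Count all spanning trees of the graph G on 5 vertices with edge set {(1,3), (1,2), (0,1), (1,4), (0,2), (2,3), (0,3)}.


By Kirchhoff's matrix tree theorem, the number of spanning trees equals
the determinant of any cofactor of the Laplacian matrix L.
G has 5 vertices and 7 edges.
Computing the (4 x 4) cofactor determinant gives 16.

16


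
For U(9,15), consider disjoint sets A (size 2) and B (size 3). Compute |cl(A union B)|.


|A union B| = 2 + 3 = 5 (disjoint).
In U(9,15), cl(S) = S if |S| < 9, else cl(S) = E.
Since 5 < 9, cl(A union B) = A union B.
|cl(A union B)| = 5.

5


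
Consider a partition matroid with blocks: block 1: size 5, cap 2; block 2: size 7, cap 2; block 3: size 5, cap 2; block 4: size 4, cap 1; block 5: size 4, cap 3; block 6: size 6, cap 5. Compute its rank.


Rank of a partition matroid = sum of min(|Si|, ci) for each block.
= min(5,2) + min(7,2) + min(5,2) + min(4,1) + min(4,3) + min(6,5)
= 2 + 2 + 2 + 1 + 3 + 5
= 15.

15


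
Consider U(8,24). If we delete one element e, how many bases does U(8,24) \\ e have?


Deleting e from U(8,24) gives U(8,23) since n > r.
Bases of U(8,23) = C(23,8) = 490314.

490314


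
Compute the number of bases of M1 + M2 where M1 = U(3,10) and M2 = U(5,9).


Bases of a direct sum M1 + M2: |B| = |B(M1)| * |B(M2)|.
|B(U(3,10))| = C(10,3) = 120.
|B(U(5,9))| = C(9,5) = 126.
Total bases = 120 * 126 = 15120.

15120


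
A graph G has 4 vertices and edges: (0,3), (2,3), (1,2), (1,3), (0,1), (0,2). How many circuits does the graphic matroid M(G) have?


A circuit in a graphic matroid = edge set of a simple cycle.
G has 4 vertices and 6 edges.
Enumerating all minimal edge subsets forming cycles...
Total circuits found: 7.

7


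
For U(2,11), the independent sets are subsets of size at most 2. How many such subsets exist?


Independent sets of U(2,11) are all subsets of size <= 2.
Count = (11 choose 0) + (11 choose 1) + (11 choose 2)
     = 1 + 11 + 55
     = 67.

67


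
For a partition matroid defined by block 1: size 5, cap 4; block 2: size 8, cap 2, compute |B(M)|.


A basis picks exactly ci elements from block i.
Number of bases = product of C(|Si|, ci).
= C(5,4) * C(8,2)
= 5 * 28
= 140.

140


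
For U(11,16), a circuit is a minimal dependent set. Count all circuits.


In U(11,16), circuits are the (12)-element subsets.
Any set of 12 elements is dependent, and removing any one element gives
an independent set of size 11, so it is a minimal dependent set.
Number of circuits = C(16,12) = 1820.

1820


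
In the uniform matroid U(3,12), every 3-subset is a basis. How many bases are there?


Bases of U(3,12) are all 3-element subsets of the 12-element ground set.
Number of bases = C(12,3).
(12 choose 3) = 220.

220


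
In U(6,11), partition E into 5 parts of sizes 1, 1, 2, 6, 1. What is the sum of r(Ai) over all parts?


r(Ai) = min(|Ai|, 6) for each part.
Sum = min(1,6) + min(1,6) + min(2,6) + min(6,6) + min(1,6)
    = 1 + 1 + 2 + 6 + 1
    = 11.

11


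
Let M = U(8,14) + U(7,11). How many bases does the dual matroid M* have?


(M1+M2)* = M1* + M2*.
M1* = U(6,14), bases: C(14,6) = 3003.
M2* = U(4,11), bases: C(11,4) = 330.
|B(M*)| = 3003 * 330 = 990990.

990990


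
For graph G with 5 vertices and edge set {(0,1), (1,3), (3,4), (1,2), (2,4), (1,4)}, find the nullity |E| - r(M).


Cycle rank (nullity) = |E| - r(M) = |E| - (|V| - c).
|E| = 6, |V| = 5, c = 1.
Nullity = 6 - (5 - 1) = 6 - 4 = 2.

2


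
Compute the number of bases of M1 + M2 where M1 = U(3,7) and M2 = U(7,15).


Bases of a direct sum M1 + M2: |B| = |B(M1)| * |B(M2)|.
|B(U(3,7))| = C(7,3) = 35.
|B(U(7,15))| = C(15,7) = 6435.
Total bases = 35 * 6435 = 225225.

225225


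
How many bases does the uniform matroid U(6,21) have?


Bases of U(6,21) are all 6-element subsets of the 21-element ground set.
Number of bases = C(21,6).
C(21,6) = 21! / (6! * 15!) = 54264.

54264


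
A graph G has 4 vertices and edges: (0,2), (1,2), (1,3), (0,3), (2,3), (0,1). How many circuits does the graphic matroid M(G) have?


A circuit in a graphic matroid = edge set of a simple cycle.
G has 4 vertices and 6 edges.
Enumerating all minimal edge subsets forming cycles...
Total circuits found: 7.

7


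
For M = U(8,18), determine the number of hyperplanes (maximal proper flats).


Hyperplanes of U(8,18) are flats of rank 7.
In a uniform matroid, these are exactly the (7)-element subsets.
Count = C(18,7) = 18! / (7! * 11!) = 31824.

31824


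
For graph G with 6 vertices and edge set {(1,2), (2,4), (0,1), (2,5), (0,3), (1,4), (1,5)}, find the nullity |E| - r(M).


Cycle rank (nullity) = |E| - r(M) = |E| - (|V| - c).
|E| = 7, |V| = 6, c = 1.
Nullity = 7 - (6 - 1) = 7 - 5 = 2.

2


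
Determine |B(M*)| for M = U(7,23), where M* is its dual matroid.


The dual of U(r,n) is U(n-r, n) = U(16,23).
Bases of U(16,23) are all (16)-element subsets.
|B(M*)| = C(23,16) = 245157.

245157


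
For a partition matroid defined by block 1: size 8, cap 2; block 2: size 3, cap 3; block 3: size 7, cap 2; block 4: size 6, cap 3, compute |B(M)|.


A basis picks exactly ci elements from block i.
Number of bases = product of C(|Si|, ci).
= C(8,2) * C(3,3) * C(7,2) * C(6,3)
= 28 * 1 * 21 * 20
= 11760.

11760


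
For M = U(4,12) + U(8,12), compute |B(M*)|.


(M1+M2)* = M1* + M2*.
M1* = U(8,12), bases: C(12,8) = 495.
M2* = U(4,12), bases: C(12,4) = 495.
|B(M*)| = 495 * 495 = 245025.

245025


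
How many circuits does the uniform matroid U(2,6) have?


In U(2,6), circuits are the (3)-element subsets.
Any set of 3 elements is dependent, and removing any one element gives
an independent set of size 2, so it is a minimal dependent set.
Number of circuits = (6 choose 3) = 20.

20


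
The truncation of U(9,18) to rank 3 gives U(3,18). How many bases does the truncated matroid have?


Truncating U(9,18) to rank 3 gives U(3,18).
Bases of U(3,18) are all 3-element subsets of 18 elements.
Number of bases = C(18,3) = (18 * 17 * 16) / (1 * 2 * 3) = 816.

816


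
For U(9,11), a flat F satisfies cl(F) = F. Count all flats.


Flats of U(9,11): every subset of size < 9 is a flat, plus E itself.
Count = C(11,0) + C(11,1) + C(11,2) + C(11,3) + C(11,4) + C(11,5) + C(11,6) + C(11,7) + C(11,8) + 1
     = 1 + 11 + 55 + 165 + 330 + 462 + 462 + 330 + 165 + 1
     = 1982.

1982


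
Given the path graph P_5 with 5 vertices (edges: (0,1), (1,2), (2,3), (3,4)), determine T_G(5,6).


A path on 5 vertices is a tree with 4 edges.
T(x,y) = x^(4) for any tree.
T(5,6) = 5^4 = 625.

625


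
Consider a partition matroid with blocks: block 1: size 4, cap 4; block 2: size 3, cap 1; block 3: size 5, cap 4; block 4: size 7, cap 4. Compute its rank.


Rank of a partition matroid = sum of min(|Si|, ci) for each block.
= min(4,4) + min(3,1) + min(5,4) + min(7,4)
= 4 + 1 + 4 + 4
= 13.

13


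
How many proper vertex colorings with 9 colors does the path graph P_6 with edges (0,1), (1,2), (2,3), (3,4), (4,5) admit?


P(P_6, k) = k * (k-1)^(5).
P(9) = 9 * 8^5 = 9 * 32768 = 294912.

294912


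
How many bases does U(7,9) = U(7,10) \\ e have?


Deleting e from U(7,10) gives U(7,9) since n > r.
Bases of U(7,9) = (9 choose 7) = 36.

36


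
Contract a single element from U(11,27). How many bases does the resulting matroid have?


Contracting e from U(11,27) gives U(10,26).
Bases of U(10,26) = (26 choose 10) = 5311735.

5311735


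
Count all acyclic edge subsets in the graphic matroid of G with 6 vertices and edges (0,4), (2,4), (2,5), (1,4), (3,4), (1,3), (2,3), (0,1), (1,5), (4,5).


An independent set in a graphic matroid is an acyclic edge subset.
G has 6 vertices and 10 edges.
Enumerate all 2^10 = 1024 subsets, checking for acyclicity.
Total independent sets = 450.

450


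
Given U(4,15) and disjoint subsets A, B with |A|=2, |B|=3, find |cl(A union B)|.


|A union B| = 2 + 3 = 5 (disjoint).
In U(4,15), cl(S) = S if |S| < 4, else cl(S) = E.
Since 5 >= 4, cl(A union B) = E.
|cl(A union B)| = 15.

15


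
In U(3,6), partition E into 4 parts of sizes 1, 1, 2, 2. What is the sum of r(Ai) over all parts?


r(Ai) = min(|Ai|, 3) for each part.
Sum = min(1,3) + min(1,3) + min(2,3) + min(2,3)
    = 1 + 1 + 2 + 2
    = 6.

6


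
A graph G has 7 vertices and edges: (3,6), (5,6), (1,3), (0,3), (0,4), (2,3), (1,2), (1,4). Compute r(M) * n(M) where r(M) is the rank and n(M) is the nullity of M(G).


r(M) = |V| - c = 7 - 1 = 6.
nullity = |E| - r(M) = 8 - 6 = 2.
Product = 6 * 2 = 12.

12


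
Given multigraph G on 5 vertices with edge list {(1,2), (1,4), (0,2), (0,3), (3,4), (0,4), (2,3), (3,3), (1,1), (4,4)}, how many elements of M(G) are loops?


In a graphic matroid, a loop is a self-loop edge (u,u) with rank 0.
Examining all 10 edges for self-loops...
Self-loops found: (3,3), (1,1), (4,4)
Number of loops = 3.

3


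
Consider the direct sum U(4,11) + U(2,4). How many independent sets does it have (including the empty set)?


For a direct sum, |I(M1+M2)| = |I(M1)| * |I(M2)|.
|I(U(4,11))| = sum C(11,k) for k=0..4 = 562.
|I(U(2,4))| = sum C(4,k) for k=0..2 = 11.
Total = 562 * 11 = 6182.

6182


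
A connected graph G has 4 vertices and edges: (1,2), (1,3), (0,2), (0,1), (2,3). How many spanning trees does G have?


By Kirchhoff's matrix tree theorem, the number of spanning trees equals
the determinant of any cofactor of the Laplacian matrix L.
G has 4 vertices and 5 edges.
Computing the (3 x 3) cofactor determinant gives 8.

8


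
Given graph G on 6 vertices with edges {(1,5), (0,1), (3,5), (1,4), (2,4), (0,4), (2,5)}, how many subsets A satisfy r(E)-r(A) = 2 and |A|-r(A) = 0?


R(x,y) = sum over A in 2^E of x^(r(E)-r(A)) * y^(|A|-r(A)).
G has 6 vertices, 7 edges. r(E) = 5.
Enumerate all 2^7 = 128 subsets.
Count subsets with r(E)-r(A)=2 and |A|-r(A)=0: 34.

34


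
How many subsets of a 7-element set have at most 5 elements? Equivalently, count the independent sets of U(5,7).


Independent sets of U(5,7) are all subsets of size <= 5.
Count = C(7,0) + C(7,1) + C(7,2) + C(7,3) + C(7,4) + C(7,5)
     = 1 + 7 + 21 + 35 + 35 + 21
     = 120.

120


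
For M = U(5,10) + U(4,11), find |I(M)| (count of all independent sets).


For a direct sum, |I(M1+M2)| = |I(M1)| * |I(M2)|.
|I(U(5,10))| = sum C(10,k) for k=0..5 = 638.
|I(U(4,11))| = sum C(11,k) for k=0..4 = 562.
Total = 638 * 562 = 358556.

358556


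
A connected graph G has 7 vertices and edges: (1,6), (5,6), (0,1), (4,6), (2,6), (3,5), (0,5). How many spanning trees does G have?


By Kirchhoff's matrix tree theorem, the number of spanning trees equals
the determinant of any cofactor of the Laplacian matrix L.
G has 7 vertices and 7 edges.
Computing the (6 x 6) cofactor determinant gives 4.

4


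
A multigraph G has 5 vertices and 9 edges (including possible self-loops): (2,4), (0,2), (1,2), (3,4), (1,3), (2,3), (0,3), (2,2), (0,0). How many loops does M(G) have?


In a graphic matroid, a loop is a self-loop edge (u,u) with rank 0.
Examining all 9 edges for self-loops...
Self-loops found: (2,2), (0,0)
Number of loops = 2.

2


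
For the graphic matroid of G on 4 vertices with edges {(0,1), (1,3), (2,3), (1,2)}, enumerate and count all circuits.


A circuit in a graphic matroid = edge set of a simple cycle.
G has 4 vertices and 4 edges.
Enumerating all minimal edge subsets forming cycles...
Total circuits found: 1.

1


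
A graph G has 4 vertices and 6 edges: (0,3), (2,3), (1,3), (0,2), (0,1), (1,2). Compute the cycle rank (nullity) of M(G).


Cycle rank (nullity) = |E| - r(M) = |E| - (|V| - c).
|E| = 6, |V| = 4, c = 1.
Nullity = 6 - (4 - 1) = 6 - 3 = 3.

3


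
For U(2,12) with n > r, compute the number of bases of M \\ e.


Deleting e from U(2,12) gives U(2,11) since n > r.
Bases of U(2,11) = C(11,2) = (11 * 10) / (1 * 2) = 55.

55


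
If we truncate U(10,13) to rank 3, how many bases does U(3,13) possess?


Truncating U(10,13) to rank 3 gives U(3,13).
Bases of U(3,13) are all 3-element subsets of 13 elements.
Number of bases = C(13,3) = 13! / (3! * 10!) = 286.

286


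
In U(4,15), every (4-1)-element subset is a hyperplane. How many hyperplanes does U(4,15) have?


Hyperplanes of U(4,15) are flats of rank 3.
In a uniform matroid, these are exactly the (3)-element subsets.
Count = C(15,3) = (15 * 14 * 13) / (1 * 2 * 3) = 455.

455


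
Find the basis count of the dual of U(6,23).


The dual of U(r,n) is U(n-r, n) = U(17,23).
Bases of U(17,23) are all (17)-element subsets.
|B(M*)| = (23 choose 17) = 100947.

100947


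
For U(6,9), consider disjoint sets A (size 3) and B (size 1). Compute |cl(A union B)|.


|A union B| = 3 + 1 = 4 (disjoint).
In U(6,9), cl(S) = S if |S| < 6, else cl(S) = E.
Since 4 < 6, cl(A union B) = A union B.
|cl(A union B)| = 4.

4


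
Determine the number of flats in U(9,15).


Flats of U(9,15): every subset of size < 9 is a flat, plus E itself.
Count = (15 choose 0) + (15 choose 1) + (15 choose 2) + (15 choose 3) + (15 choose 4) + (15 choose 5) + (15 choose 6) + (15 choose 7) + (15 choose 8) + 1
     = 1 + 15 + 105 + 455 + 1365 + 3003 + 5005 + 6435 + 6435 + 1
     = 22820.

22820


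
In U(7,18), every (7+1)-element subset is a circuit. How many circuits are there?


In U(7,18), circuits are the (8)-element subsets.
Any set of 8 elements is dependent, and removing any one element gives
an independent set of size 7, so it is a minimal dependent set.
Number of circuits = (18 choose 8) = 43758.

43758


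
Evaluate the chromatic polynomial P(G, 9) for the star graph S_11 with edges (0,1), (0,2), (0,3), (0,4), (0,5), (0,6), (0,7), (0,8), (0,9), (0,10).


P(tree, k) = k * (k-1)^(10) for any tree on 11 vertices.
P(9) = 9 * 8^10 = 9 * 1073741824 = 9663676416.

9663676416


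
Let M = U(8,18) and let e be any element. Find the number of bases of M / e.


Contracting e from U(8,18) gives U(7,17).
Bases of U(7,17) = C(17,7) = 19448.

19448


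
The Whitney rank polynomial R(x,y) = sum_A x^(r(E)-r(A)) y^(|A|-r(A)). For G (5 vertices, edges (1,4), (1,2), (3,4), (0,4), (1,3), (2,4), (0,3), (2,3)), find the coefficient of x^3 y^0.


R(x,y) = sum over A in 2^E of x^(r(E)-r(A)) * y^(|A|-r(A)).
G has 5 vertices, 8 edges. r(E) = 4.
Enumerate all 2^8 = 256 subsets.
Count subsets with r(E)-r(A)=3 and |A|-r(A)=0: 8.

8


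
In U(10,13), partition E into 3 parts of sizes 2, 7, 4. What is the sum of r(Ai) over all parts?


r(Ai) = min(|Ai|, 10) for each part.
Sum = min(2,10) + min(7,10) + min(4,10)
    = 2 + 7 + 4
    = 13.

13


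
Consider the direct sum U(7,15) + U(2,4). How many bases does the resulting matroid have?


Bases of a direct sum M1 + M2: |B| = |B(M1)| * |B(M2)|.
|B(U(7,15))| = C(15,7) = 6435.
|B(U(2,4))| = C(4,2) = 6.
Total bases = 6435 * 6 = 38610.

38610


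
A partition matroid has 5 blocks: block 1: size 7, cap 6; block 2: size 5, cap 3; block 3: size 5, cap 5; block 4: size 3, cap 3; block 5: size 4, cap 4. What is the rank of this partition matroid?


Rank of a partition matroid = sum of min(|Si|, ci) for each block.
= min(7,6) + min(5,3) + min(5,5) + min(3,3) + min(4,4)
= 6 + 3 + 5 + 3 + 4
= 21.

21


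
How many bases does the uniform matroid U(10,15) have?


Bases of U(10,15) are all 10-element subsets of the 15-element ground set.
Number of bases = C(15,10).
(15 choose 10) = 3003.

3003
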